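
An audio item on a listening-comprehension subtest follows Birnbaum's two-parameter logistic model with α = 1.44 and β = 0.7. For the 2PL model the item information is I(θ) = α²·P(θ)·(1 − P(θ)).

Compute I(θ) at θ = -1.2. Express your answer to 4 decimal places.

0.1186

P = 1/(1+e^{2.7360}) = 0.0609
P(1−P) = 0.0609 × 0.9391 = 0.0572
I = α² × P(1−P) = 1.44² × 0.0572 = 0.11856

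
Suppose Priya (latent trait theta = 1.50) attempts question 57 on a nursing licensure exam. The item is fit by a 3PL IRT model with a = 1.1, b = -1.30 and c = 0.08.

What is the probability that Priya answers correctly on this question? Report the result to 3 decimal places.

P(theta) = c + (1 − c) · 1 / (1 + exp(−a(theta − b)))
Exponent: 1.1 × (1.50 − (-1.30)) = 3.0800
1/(1 + e^{-3.0800}) = 0.9561
P = 0.08 + 0.92 × 0.9561 = 0.9596

0.960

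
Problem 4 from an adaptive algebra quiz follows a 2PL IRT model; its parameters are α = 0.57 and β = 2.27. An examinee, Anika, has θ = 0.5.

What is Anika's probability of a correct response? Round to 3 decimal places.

0.267

P(θ) = 1 / (1 + exp(−α(θ − β)))
Exponent: 0.57 × (0.5 − 2.27) = -1.0089
1/(1 + e^{1.0089}) = 0.2672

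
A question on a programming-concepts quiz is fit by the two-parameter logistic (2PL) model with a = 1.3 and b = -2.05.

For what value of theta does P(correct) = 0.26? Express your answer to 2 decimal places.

-2.85

P(theta) = 1 / (1 + exp(−a(theta − b)))
logit = ln(0.2600/0.7400) = -1.0460
theta = b + logit/(a) = -2.05 + (-1.0460)/1.3000 = -2.8546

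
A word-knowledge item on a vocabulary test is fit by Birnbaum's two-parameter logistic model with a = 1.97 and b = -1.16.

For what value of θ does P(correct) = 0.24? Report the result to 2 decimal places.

P(θ) = 1 / (1 + exp(−a(θ − b)))
logit = ln(0.2400/0.7600) = -1.1527
θ = b + logit/(a) = -1.16 + (-1.1527)/1.9700 = -1.7451

-1.75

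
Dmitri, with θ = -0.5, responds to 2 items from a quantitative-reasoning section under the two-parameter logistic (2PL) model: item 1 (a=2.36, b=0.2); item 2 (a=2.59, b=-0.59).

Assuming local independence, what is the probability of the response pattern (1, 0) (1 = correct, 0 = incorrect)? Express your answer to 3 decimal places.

0.071

P(θ) = 1 / (1 + exp(−a(θ − b)))
P_1 = 1/(1+e^{1.6520}) = 0.1608
P_2 = 1/(1+e^{-0.2331}) = 0.5580
L = P_1 × (1−P_2) = 0.1608 × 0.4420 = 0.07109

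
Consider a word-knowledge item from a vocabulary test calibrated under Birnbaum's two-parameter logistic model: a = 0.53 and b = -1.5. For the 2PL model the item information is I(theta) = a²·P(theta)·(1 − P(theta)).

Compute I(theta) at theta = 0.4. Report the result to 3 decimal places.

0.055

P = 1/(1+e^{-1.0070}) = 0.7324
P(1−P) = 0.7324 × 0.2676 = 0.1960
I = a² × P(1−P) = 0.53² × 0.1960 = 0.05505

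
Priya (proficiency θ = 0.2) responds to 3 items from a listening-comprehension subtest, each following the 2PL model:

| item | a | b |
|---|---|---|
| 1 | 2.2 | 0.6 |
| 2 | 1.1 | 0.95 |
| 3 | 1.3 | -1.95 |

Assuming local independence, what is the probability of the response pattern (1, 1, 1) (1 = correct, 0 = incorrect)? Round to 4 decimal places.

0.0842

P(θ) = 1 / (1 + exp(−a(θ − b)))
P_1 = 1/(1+e^{0.8800}) = 0.2932
P_2 = 1/(1+e^{0.8250}) = 0.3047
P_3 = 1/(1+e^{-2.7950}) = 0.9424
L = P_1 × P_2 × P_3 = 0.2932 × 0.3047 × 0.9424 = 0.08419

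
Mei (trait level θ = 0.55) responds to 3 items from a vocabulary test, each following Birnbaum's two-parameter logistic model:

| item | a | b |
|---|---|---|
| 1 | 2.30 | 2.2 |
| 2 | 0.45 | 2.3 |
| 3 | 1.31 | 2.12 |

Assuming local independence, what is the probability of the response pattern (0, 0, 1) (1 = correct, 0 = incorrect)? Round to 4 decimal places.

P(θ) = 1 / (1 + exp(−a(θ − b)))
P_1 = 1/(1+e^{3.7950}) = 0.0220
P_2 = 1/(1+e^{0.7875}) = 0.3127
P_3 = 1/(1+e^{2.0567}) = 0.1134
L = (1−P_1) × (1−P_2) × P_3 = 0.9780 × 0.6873 × 0.1134 = 0.07621

0.0762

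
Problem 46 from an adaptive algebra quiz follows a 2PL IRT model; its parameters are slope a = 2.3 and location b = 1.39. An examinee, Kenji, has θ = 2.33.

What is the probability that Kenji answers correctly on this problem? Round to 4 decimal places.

0.8968

P(θ) = 1 / (1 + exp(−a(θ − b)))
Exponent: 2.3 × (2.33 − 1.39) = 2.1620
1/(1 + e^{-2.1620}) = 0.8968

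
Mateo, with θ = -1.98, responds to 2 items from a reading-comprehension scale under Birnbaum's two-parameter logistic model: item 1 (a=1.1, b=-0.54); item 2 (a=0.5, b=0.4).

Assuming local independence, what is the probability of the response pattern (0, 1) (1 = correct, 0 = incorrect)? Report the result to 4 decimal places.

P(θ) = 1 / (1 + exp(−a(θ − b)))
P_1 = 1/(1+e^{1.5840}) = 0.1702
P_2 = 1/(1+e^{1.1900}) = 0.2333
L = (1−P_1) × P_2 = 0.8298 × 0.2333 = 0.19355

0.1936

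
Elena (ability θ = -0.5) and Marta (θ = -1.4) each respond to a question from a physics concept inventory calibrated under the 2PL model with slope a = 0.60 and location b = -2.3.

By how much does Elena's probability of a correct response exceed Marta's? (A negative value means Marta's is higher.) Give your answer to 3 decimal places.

P(θ) = 1 / (1 + exp(−a(θ − b)))
P(Elena) = 0.7465  [exponent 1.0800]
P(Marta) = 0.6318  [exponent 0.5400]
Difference = 0.7465 − 0.6318 = 0.1147

0.115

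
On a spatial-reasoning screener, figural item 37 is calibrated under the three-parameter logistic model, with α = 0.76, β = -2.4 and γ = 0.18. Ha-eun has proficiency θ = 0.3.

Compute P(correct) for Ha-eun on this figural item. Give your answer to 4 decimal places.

P(θ) = γ + (1 − γ) · 1 / (1 + exp(−α(θ − β)))
Exponent: 0.76 × (0.3 − (-2.4)) = 2.0520
1/(1 + e^{-2.0520}) = 0.8861
P = 0.18 + 0.82 × 0.8861 = 0.9066

0.9066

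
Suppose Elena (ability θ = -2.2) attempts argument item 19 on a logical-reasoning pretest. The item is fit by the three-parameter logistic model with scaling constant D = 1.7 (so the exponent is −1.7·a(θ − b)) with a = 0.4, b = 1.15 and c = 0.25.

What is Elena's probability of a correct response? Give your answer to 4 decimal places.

P(θ) = c + (1 − c) · 1 / (1 + exp(−D·a(θ − b)))
Exponent: 1.7 × 0.4 × (-2.2 − 1.15) = -2.2780
1/(1 + e^{2.2780}) = 0.0930
P = 0.25 + 0.75 × 0.0930 = 0.3197

0.3197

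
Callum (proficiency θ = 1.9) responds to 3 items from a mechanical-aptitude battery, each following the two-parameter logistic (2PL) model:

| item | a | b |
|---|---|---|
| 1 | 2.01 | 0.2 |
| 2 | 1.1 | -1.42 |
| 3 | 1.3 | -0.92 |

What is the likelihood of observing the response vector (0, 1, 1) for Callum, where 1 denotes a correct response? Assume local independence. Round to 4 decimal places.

0.0302

P(θ) = 1 / (1 + exp(−a(θ − b)))
P_1 = 1/(1+e^{-3.4170}) = 0.9682
P_2 = 1/(1+e^{-3.6520}) = 0.9747
P_3 = 1/(1+e^{-3.6660}) = 0.9751
L = (1−P_1) × P_2 × P_3 = 0.0318 × 0.9747 × 0.9751 = 0.03019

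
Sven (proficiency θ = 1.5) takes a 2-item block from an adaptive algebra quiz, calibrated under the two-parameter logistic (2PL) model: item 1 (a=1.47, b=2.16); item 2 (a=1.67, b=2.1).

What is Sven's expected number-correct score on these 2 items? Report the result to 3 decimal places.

P(θ) = 1 / (1 + exp(−a(θ − b)))
P_1 = 1/(1+e^{0.9702}) = 0.2748
P_2 = 1/(1+e^{1.0020}) = 0.2685
E[score] = 0.2748 + 0.2685 = 0.5434

0.543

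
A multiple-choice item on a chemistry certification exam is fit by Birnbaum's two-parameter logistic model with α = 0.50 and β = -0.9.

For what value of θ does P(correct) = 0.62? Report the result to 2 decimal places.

0.08

P(θ) = 1 / (1 + exp(−α(θ − β)))
logit = ln(0.6200/0.3800) = 0.4895
θ = β + logit/(α) = -0.9 + 0.4895/0.5000 = 0.0791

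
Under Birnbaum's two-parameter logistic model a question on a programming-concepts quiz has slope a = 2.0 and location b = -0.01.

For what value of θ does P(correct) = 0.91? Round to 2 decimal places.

P(θ) = 1 / (1 + exp(−a(θ − b)))
logit = ln(0.9100/0.0900) = 2.3136
θ = b + logit/(a) = -0.01 + 2.3136/2.0000 = 1.1468

1.15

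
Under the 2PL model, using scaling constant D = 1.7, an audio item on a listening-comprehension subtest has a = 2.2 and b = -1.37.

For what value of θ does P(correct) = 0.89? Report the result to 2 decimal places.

P(θ) = 1 / (1 + exp(−D·a(θ − b)))
logit = ln(0.8900/0.1100) = 2.0907
θ = b + logit/(1.7·a) = -1.37 + 2.0907/3.7400 = -0.8110

-0.81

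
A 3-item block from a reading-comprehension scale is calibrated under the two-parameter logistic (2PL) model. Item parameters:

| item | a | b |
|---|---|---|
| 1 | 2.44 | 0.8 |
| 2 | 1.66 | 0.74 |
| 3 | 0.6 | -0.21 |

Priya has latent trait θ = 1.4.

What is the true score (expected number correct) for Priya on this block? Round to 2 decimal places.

2.29

P(θ) = 1 / (1 + exp(−a(θ − b)))
P_1 = 1/(1+e^{-1.4640}) = 0.8121
P_2 = 1/(1+e^{-1.0956}) = 0.7494
P_3 = 1/(1+e^{-0.9660}) = 0.7243
E[score] = 0.8121 + 0.7494 + 0.7243 = 2.2859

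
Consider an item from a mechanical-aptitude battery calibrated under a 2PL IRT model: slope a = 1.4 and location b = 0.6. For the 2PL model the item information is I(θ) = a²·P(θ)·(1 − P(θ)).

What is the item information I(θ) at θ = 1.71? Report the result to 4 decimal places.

P = 1/(1+e^{-1.5540}) = 0.8255
P(1−P) = 0.8255 × 0.1745 = 0.1441
I = a² × P(1−P) = 1.4² × 0.1441 = 0.28235

0.2823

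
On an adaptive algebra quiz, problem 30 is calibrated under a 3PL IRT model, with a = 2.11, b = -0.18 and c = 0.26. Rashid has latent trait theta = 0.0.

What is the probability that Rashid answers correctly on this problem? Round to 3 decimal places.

0.699

P(theta) = c + (1 − c) · 1 / (1 + exp(−a(theta − b)))
Exponent: 2.11 × (0.0 − (-0.18)) = 0.3798
1/(1 + e^{-0.3798}) = 0.5938
P = 0.26 + 0.74 × 0.5938 = 0.6994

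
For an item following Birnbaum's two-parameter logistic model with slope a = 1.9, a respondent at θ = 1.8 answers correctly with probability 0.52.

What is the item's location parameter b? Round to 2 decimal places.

P(θ) = 1 / (1 + exp(−a(θ − b)))
logit(0.52) = ln(0.52/0.48) = 0.0800
b = θ − logit/(a) = 1.8 − 0.0800/1.9000 = 1.7579

1.76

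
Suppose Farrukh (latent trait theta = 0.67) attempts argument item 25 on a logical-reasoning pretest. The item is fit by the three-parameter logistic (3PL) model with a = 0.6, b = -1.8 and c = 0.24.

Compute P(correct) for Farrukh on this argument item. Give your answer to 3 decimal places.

0.859

P(theta) = c + (1 − c) · 1 / (1 + exp(−a(theta − b)))
Exponent: 0.6 × (0.67 − (-1.8)) = 1.4820
1/(1 + e^{-1.4820}) = 0.8149
P = 0.24 + 0.76 × 0.8149 = 0.8593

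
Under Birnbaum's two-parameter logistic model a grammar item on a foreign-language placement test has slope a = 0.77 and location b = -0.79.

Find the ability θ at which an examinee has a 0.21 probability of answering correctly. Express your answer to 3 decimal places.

-2.511

P(θ) = 1 / (1 + exp(−a(θ − b)))
logit = ln(0.2100/0.7900) = -1.3249
θ = b + logit/(a) = -0.79 + (-1.3249)/0.7700 = -2.5107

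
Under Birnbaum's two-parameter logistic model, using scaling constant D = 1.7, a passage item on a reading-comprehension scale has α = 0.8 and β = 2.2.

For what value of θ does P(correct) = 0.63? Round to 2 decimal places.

P(θ) = 1 / (1 + exp(−D·α(θ − β)))
logit = ln(0.6300/0.3700) = 0.5322
θ = β + logit/(1.7·α) = 2.2 + 0.5322/1.3600 = 2.5913

2.59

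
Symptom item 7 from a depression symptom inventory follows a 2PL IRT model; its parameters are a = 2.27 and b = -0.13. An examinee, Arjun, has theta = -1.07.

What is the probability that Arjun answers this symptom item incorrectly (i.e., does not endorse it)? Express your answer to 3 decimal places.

P(theta) = 1 / (1 + exp(−a(theta − b)))
Exponent: 2.27 × (-1.07 − (-0.13)) = -2.1338
1/(1 + e^{2.1338}) = 0.1059
P(incorrect) = 1 − 0.1059 = 0.8941

0.894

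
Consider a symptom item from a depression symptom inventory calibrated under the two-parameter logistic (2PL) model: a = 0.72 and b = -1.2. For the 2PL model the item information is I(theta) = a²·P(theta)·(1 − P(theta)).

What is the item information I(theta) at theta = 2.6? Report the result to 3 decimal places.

0.030

P = 1/(1+e^{-2.7360}) = 0.9391
P(1−P) = 0.9391 × 0.0609 = 0.0572
I = a² × P(1−P) = 0.72² × 0.0572 = 0.02964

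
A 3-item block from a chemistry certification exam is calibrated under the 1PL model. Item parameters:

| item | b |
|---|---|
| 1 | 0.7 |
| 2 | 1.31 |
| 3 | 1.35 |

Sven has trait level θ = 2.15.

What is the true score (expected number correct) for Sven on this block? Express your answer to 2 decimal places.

2.20

P(θ) = 1 / (1 + exp(−(θ − b)))
P_1 = 1/(1+e^{-1.4500}) = 0.8100
P_2 = 1/(1+e^{-0.8400}) = 0.6985
P_3 = 1/(1+e^{-0.8000}) = 0.6900
E[score] = 0.8100 + 0.6985 + 0.6900 = 2.1984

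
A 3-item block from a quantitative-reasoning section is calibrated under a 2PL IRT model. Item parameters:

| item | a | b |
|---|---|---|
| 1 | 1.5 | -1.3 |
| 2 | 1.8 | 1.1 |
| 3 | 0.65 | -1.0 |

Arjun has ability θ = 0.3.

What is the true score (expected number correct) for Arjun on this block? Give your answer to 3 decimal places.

1.808

P(θ) = 1 / (1 + exp(−a(θ − b)))
P_1 = 1/(1+e^{-2.4000}) = 0.9168
P_2 = 1/(1+e^{1.4400}) = 0.1915
P_3 = 1/(1+e^{-0.8450}) = 0.6995
E[score] = 0.9168 + 0.1915 + 0.6995 = 1.8079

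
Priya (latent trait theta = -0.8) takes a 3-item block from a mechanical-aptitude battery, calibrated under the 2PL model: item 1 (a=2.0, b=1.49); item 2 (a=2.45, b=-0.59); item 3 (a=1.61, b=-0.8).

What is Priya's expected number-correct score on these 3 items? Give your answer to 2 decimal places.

0.88

P(theta) = 1 / (1 + exp(−a(theta − b)))
P_1 = 1/(1+e^{4.5800}) = 0.0102
P_2 = 1/(1+e^{0.5145}) = 0.3741
P_3 = 1/(1+e^{0.0000}) = 0.5000
E[score] = 0.0102 + 0.3741 + 0.5000 = 0.8843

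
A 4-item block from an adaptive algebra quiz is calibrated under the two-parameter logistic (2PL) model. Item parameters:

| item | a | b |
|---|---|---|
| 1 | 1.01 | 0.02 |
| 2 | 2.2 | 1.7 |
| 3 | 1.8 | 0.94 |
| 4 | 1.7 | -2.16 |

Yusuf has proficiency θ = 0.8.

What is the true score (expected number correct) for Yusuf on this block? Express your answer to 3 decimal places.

P(θ) = 1 / (1 + exp(−a(θ − b)))
P_1 = 1/(1+e^{-0.7878}) = 0.6874
P_2 = 1/(1+e^{1.9800}) = 0.1213
P_3 = 1/(1+e^{0.2520}) = 0.4373
P_4 = 1/(1+e^{-5.0320}) = 0.9935
E[score] = 0.6874 + 0.1213 + 0.4373 + 0.9935 = 2.2395

2.240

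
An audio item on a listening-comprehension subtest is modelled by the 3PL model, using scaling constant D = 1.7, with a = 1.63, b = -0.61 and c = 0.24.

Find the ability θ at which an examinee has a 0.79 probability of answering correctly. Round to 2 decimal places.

P(θ) = c + (1 − c) · 1 / (1 + exp(−D·a(θ − b)))
Remove guessing floor: (0.79 − 0.24)/(1 − 0.24) = 0.7237
logit = ln(0.7237/0.2763) = 0.9628
θ = b + logit/(1.7·a) = -0.61 + 0.9628/2.7710 = -0.2625

-0.26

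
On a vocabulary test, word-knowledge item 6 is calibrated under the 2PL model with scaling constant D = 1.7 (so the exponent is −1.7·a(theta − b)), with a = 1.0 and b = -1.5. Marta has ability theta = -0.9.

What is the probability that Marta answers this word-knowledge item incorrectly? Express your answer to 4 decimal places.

0.2650

P(theta) = 1 / (1 + exp(−D·a(theta − b)))
Exponent: 1.7 × 1.0 × (-0.9 − (-1.5)) = 1.0200
1/(1 + e^{-1.0200}) = 0.7350
P = 0.7350
P(incorrect) = 1 − 0.7350 = 0.2650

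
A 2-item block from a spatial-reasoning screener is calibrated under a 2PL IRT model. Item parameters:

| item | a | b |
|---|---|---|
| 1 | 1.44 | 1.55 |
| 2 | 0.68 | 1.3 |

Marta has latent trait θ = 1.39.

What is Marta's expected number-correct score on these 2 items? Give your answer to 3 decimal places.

0.958

P(θ) = 1 / (1 + exp(−a(θ − b)))
P_1 = 1/(1+e^{0.2304}) = 0.4427
P_2 = 1/(1+e^{-0.0612}) = 0.5153
E[score] = 0.4427 + 0.5153 = 0.9579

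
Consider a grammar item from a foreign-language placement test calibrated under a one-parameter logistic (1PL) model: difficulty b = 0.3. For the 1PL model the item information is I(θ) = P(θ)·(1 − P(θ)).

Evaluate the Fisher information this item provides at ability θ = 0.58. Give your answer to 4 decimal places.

P = 1/(1+e^{-0.2800}) = 0.5695
P(1−P) = 0.5695 × 0.4305 = 0.2452
I = P(1−P) = 0.24516

0.2452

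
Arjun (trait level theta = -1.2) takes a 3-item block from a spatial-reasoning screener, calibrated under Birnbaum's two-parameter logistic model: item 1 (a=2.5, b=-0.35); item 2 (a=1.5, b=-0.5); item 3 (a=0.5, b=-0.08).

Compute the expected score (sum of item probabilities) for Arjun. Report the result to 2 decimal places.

P(theta) = 1 / (1 + exp(−a(theta − b)))
P_1 = 1/(1+e^{2.1250}) = 0.1067
P_2 = 1/(1+e^{1.0500}) = 0.2592
P_3 = 1/(1+e^{0.5600}) = 0.3635
E[score] = 0.1067 + 0.2592 + 0.3635 = 0.7295

0.73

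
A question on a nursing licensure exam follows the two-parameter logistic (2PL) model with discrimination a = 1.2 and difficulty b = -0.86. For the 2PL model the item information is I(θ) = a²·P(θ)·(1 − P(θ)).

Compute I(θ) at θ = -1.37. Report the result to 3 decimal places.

0.328

P = 1/(1+e^{0.6120}) = 0.3516
P(1−P) = 0.3516 × 0.6484 = 0.2280
I = a² × P(1−P) = 1.2² × 0.2280 = 0.32829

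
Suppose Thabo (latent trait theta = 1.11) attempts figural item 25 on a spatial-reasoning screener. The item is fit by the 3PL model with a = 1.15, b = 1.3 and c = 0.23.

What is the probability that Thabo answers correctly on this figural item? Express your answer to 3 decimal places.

P(theta) = c + (1 − c) · 1 / (1 + exp(−a(theta − b)))
Exponent: 1.15 × (1.11 − 1.3) = -0.2185
1/(1 + e^{0.2185}) = 0.4456
P = 0.23 + 0.77 × 0.4456 = 0.5731

0.573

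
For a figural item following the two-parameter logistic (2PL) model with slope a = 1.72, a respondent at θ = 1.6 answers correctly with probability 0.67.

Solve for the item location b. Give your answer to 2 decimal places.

P(θ) = 1 / (1 + exp(−a(θ − b)))
logit(0.67) = ln(0.67/0.33) = 0.7082
b = θ − logit/(a) = 1.6 − 0.7082/1.7200 = 1.1883

1.19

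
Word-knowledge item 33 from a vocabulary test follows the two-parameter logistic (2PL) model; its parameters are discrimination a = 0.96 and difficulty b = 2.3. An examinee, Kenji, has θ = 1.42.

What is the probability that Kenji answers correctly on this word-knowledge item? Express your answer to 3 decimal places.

P(θ) = 1 / (1 + exp(−a(θ − b)))
Exponent: 0.96 × (1.42 − 2.3) = -0.8448
1/(1 + e^{0.8448}) = 0.3005

0.301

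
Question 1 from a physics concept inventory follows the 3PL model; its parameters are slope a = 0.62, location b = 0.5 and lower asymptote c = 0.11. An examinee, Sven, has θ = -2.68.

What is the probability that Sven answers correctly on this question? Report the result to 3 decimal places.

0.219

P(θ) = c + (1 − c) · 1 / (1 + exp(−a(θ − b)))
Exponent: 0.62 × (-2.68 − 0.5) = -1.9716
1/(1 + e^{1.9716}) = 0.1222
P = 0.11 + 0.89 × 0.1222 = 0.2188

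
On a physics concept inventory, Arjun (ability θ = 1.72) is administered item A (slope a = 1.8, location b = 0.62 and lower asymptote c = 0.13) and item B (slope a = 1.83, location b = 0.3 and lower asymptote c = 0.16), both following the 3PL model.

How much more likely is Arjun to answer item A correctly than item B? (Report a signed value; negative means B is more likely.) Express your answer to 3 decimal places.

-0.047

P(θ) = c + (1 − c) · 1 / (1 + exp(−a(θ − b)))
P_A = 0.8945
P_B = 0.9418
P_A − P_B = -0.0474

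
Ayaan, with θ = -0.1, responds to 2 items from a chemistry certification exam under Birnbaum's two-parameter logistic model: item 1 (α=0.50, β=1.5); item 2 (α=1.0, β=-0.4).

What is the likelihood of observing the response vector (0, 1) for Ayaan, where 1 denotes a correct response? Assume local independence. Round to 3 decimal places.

P(θ) = 1 / (1 + exp(−α(θ − β)))
P_1 = 1/(1+e^{0.8000}) = 0.3100
P_2 = 1/(1+e^{-0.3000}) = 0.5744
L = (1−P_1) × P_2 = 0.6900 × 0.5744 = 0.39635

0.396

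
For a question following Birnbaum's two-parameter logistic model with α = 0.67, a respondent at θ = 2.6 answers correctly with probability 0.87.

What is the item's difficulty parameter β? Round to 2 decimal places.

-0.24

P(θ) = 1 / (1 + exp(−α(θ − β)))
logit(0.87) = ln(0.87/0.13) = 1.9010
β = θ − logit/(α) = 2.6 − 1.9010/0.6700 = -0.2373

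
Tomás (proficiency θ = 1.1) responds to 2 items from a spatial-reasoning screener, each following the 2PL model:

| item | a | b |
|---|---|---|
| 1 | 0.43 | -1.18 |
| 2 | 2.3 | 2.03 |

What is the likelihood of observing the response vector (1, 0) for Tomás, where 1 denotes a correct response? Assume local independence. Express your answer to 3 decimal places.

0.651

P(θ) = 1 / (1 + exp(−a(θ − b)))
P_1 = 1/(1+e^{-0.9804}) = 0.7272
P_2 = 1/(1+e^{2.1390}) = 0.1054
L = P_1 × (1−P_2) = 0.7272 × 0.8946 = 0.65057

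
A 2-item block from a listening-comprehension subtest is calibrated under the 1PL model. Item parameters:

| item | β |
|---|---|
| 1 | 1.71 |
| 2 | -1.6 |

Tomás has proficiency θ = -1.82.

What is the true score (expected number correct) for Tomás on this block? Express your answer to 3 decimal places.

P(θ) = 1 / (1 + exp(−(θ − β)))
P_1 = 1/(1+e^{3.5300}) = 0.0285
P_2 = 1/(1+e^{0.2200}) = 0.4452
E[score] = 0.0285 + 0.4452 = 0.4737

0.474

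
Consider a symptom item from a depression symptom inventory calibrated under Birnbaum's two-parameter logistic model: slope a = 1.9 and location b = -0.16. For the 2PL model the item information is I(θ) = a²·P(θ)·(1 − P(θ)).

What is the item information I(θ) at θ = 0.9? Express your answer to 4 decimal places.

P = 1/(1+e^{-2.0140}) = 0.8823
P(1−P) = 0.8823 × 0.1177 = 0.1039
I = a² × P(1−P) = 1.9² × 0.1039 = 0.37500

0.3750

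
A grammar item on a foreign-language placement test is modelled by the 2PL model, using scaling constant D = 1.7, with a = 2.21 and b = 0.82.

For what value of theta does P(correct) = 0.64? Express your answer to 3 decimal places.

P(theta) = 1 / (1 + exp(−D·a(theta − b)))
logit = ln(0.6400/0.3600) = 0.5754
theta = b + logit/(1.7·a) = 0.82 + 0.5754/3.7570 = 0.9731

0.973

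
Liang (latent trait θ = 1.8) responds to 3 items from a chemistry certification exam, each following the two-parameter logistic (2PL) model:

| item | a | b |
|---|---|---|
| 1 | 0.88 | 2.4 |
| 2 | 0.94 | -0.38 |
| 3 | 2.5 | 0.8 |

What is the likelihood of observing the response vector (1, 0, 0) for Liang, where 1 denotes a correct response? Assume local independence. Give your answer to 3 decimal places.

P(θ) = 1 / (1 + exp(−a(θ − b)))
P_1 = 1/(1+e^{0.5280}) = 0.3710
P_2 = 1/(1+e^{-2.0492}) = 0.8859
P_3 = 1/(1+e^{-2.5000}) = 0.9241
L = P_1 × (1−P_2) × (1−P_3) = 0.3710 × 0.1141 × 0.0759 = 0.00321

0.003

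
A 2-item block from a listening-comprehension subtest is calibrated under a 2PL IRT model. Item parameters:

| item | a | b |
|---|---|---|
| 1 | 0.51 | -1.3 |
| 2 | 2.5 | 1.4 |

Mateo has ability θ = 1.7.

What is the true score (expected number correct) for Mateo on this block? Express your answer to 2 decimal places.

P(θ) = 1 / (1 + exp(−a(θ − b)))
P_1 = 1/(1+e^{-1.5300}) = 0.8220
P_2 = 1/(1+e^{-0.7500}) = 0.6792
E[score] = 0.8220 + 0.6792 = 1.5012

1.50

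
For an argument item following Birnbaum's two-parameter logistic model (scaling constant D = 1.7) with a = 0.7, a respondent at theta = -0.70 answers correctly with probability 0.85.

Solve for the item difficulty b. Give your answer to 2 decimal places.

-2.16

P(theta) = 1 / (1 + exp(−D·a(theta − b)))
logit(0.85) = ln(0.85/0.15) = 1.7346
b = theta − logit/(1.7·a) = -0.70 − 1.7346/1.1900 = -2.1576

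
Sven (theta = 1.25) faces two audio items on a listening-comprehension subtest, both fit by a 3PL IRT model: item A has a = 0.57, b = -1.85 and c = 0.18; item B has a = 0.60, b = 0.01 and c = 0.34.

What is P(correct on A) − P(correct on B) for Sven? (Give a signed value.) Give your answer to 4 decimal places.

P(theta) = c + (1 − c) · 1 / (1 + exp(−a(theta − b)))
P_A = 0.8803
P_B = 0.7874
P_A − P_B = 0.0930

0.0930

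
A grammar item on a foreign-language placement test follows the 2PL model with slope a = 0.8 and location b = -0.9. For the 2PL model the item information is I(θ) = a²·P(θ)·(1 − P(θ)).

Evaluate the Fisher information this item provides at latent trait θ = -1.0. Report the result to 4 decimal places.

P = 1/(1+e^{0.0800}) = 0.4800
P(1−P) = 0.4800 × 0.5200 = 0.2496
I = a² × P(1−P) = 0.8² × 0.2496 = 0.15974

0.1597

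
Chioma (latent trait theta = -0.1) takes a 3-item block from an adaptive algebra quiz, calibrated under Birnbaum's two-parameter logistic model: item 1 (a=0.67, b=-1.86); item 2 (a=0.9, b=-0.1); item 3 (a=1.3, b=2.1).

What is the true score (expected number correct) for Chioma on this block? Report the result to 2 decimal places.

P(theta) = 1 / (1 + exp(−a(theta − b)))
P_1 = 1/(1+e^{-1.1792}) = 0.7648
P_2 = 1/(1+e^{0.0000}) = 0.5000
P_3 = 1/(1+e^{2.8600}) = 0.0542
E[score] = 0.7648 + 0.5000 + 0.0542 = 1.3190

1.32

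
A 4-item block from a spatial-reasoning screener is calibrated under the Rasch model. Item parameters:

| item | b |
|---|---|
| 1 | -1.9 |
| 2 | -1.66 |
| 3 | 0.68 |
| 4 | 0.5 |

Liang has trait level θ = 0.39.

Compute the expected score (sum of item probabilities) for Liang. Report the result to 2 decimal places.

P(θ) = 1 / (1 + exp(−(θ − b)))
P_1 = 1/(1+e^{-2.2900}) = 0.9080
P_2 = 1/(1+e^{-2.0500}) = 0.8859
P_3 = 1/(1+e^{0.2900}) = 0.4280
P_4 = 1/(1+e^{0.1100}) = 0.4725
E[score] = 0.9080 + 0.8859 + 0.4280 + 0.4725 = 2.6945

2.69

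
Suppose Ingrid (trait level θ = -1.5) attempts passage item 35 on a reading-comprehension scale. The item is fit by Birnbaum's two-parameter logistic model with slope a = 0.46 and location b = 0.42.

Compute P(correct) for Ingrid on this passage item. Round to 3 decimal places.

0.293

P(θ) = 1 / (1 + exp(−a(θ − b)))
Exponent: 0.46 × (-1.5 − 0.42) = -0.8832
1/(1 + e^{0.8832}) = 0.2925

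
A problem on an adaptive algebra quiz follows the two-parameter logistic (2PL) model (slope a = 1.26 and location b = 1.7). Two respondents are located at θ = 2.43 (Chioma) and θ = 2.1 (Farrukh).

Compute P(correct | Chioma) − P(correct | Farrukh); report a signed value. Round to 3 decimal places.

P(θ) = 1 / (1 + exp(−a(θ − b)))
P(Chioma) = 0.7150  [exponent 0.9198]
P(Farrukh) = 0.6234  [exponent 0.5040]
Difference = 0.7150 − 0.6234 = 0.0916

0.092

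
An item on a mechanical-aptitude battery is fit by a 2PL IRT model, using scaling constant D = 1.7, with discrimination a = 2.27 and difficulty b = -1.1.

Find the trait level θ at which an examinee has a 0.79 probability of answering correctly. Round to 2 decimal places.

P(θ) = 1 / (1 + exp(−D·a(θ − b)))
logit = ln(0.7900/0.2100) = 1.3249
θ = b + logit/(1.7·a) = -1.1 + 1.3249/3.8590 = -0.7567

-0.76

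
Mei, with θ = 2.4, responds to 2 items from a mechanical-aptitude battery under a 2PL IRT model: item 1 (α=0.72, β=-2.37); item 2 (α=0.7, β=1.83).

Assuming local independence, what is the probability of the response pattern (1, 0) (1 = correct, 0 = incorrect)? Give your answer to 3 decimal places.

0.389

P(θ) = 1 / (1 + exp(−α(θ − β)))
P_1 = 1/(1+e^{-3.4344}) = 0.9688
P_2 = 1/(1+e^{-0.3990}) = 0.5984
L = P_1 × (1−P_2) = 0.9688 × 0.4016 = 0.38901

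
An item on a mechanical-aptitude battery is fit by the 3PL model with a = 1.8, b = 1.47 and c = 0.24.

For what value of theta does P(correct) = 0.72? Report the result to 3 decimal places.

P(theta) = c + (1 − c) · 1 / (1 + exp(−a(theta − b)))
Remove guessing floor: (0.72 − 0.24)/(1 − 0.24) = 0.6316
logit = ln(0.6316/0.3684) = 0.5390
theta = b + logit/(a) = 1.47 + 0.5390/1.8000 = 1.7694

1.769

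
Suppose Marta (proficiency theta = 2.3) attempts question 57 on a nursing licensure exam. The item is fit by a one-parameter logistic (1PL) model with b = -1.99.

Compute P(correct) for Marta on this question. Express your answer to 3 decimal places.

0.986

P(theta) = 1 / (1 + exp(−(theta − b)))
Exponent: (2.3 − (-1.99)) = 4.2900
1/(1 + e^{-4.2900}) = 0.9865
P = 0.9865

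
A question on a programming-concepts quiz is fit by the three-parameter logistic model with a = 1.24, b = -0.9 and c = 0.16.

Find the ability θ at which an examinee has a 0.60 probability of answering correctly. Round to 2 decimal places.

P(θ) = c + (1 − c) · 1 / (1 + exp(−a(θ − b)))
Remove guessing floor: (0.60 − 0.16)/(1 − 0.16) = 0.5238
logit = ln(0.5238/0.4762) = 0.0953
θ = b + logit/(a) = -0.9 + 0.0953/1.2400 = -0.8231

-0.82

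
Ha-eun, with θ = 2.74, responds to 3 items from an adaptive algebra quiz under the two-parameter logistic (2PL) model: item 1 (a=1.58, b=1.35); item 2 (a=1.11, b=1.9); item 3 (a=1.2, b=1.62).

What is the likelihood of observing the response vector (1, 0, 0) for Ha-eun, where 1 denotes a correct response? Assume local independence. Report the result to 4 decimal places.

0.0526

P(θ) = 1 / (1 + exp(−a(θ − b)))
P_1 = 1/(1+e^{-2.1962}) = 0.8999
P_2 = 1/(1+e^{-0.9324}) = 0.7176
P_3 = 1/(1+e^{-1.3440}) = 0.7931
L = P_1 × (1−P_2) × (1−P_3) = 0.8999 × 0.2824 × 0.2069 = 0.05258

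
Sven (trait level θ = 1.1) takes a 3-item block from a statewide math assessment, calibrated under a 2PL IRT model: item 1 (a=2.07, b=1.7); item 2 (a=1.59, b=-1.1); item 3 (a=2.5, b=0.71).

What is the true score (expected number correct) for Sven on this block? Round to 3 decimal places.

P(θ) = 1 / (1 + exp(−a(θ − b)))
P_1 = 1/(1+e^{1.2420}) = 0.2241
P_2 = 1/(1+e^{-3.4980}) = 0.9706
P_3 = 1/(1+e^{-0.9750}) = 0.7261
E[score] = 0.2241 + 0.9706 + 0.7261 = 1.9208

1.921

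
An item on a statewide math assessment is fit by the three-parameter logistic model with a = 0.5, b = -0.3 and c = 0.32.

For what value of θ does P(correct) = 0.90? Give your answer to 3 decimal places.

P(θ) = c + (1 − c) · 1 / (1 + exp(−a(θ − b)))
Remove guessing floor: (0.90 − 0.32)/(1 − 0.32) = 0.8529
logit = ln(0.8529/0.1471) = 1.7579
θ = b + logit/(a) = -0.3 + 1.7579/0.5000 = 3.2157

3.216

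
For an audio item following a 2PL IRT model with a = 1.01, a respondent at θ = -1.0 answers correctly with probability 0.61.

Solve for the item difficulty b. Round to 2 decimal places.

P(θ) = 1 / (1 + exp(−a(θ − b)))
logit(0.61) = ln(0.61/0.39) = 0.4473
b = θ − logit/(a) = -1.0 − 0.4473/1.0100 = -1.4429

-1.44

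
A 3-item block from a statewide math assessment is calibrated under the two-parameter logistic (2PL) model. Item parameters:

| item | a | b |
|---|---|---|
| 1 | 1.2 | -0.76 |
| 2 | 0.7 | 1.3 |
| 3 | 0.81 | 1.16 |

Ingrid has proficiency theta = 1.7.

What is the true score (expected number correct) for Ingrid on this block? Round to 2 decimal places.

P(theta) = 1 / (1 + exp(−a(theta − b)))
P_1 = 1/(1+e^{-2.9520}) = 0.9504
P_2 = 1/(1+e^{-0.2800}) = 0.5695
P_3 = 1/(1+e^{-0.4374}) = 0.6076
E[score] = 0.9504 + 0.5695 + 0.6076 = 2.1275

2.13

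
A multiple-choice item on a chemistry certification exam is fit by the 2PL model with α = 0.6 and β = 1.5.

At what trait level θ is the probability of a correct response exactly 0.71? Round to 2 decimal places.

P(θ) = 1 / (1 + exp(−α(θ − β)))
logit = ln(0.7100/0.2900) = 0.8954
θ = β + logit/(α) = 1.5 + 0.8954/0.6000 = 2.9923

2.99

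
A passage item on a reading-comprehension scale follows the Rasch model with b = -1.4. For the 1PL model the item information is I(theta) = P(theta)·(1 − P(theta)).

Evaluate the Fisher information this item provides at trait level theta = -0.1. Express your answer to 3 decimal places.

0.168

P = 1/(1+e^{-1.3000}) = 0.7858
P(1−P) = 0.7858 × 0.2142 = 0.1683
I = P(1−P) = 0.16830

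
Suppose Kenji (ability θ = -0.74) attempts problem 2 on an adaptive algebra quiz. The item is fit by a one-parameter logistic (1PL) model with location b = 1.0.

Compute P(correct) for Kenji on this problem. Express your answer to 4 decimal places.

0.1493

P(θ) = 1 / (1 + exp(−(θ − b)))
Exponent: (-0.74 − 1.0) = -1.7400
1/(1 + e^{1.7400}) = 0.1493
P = 0.1493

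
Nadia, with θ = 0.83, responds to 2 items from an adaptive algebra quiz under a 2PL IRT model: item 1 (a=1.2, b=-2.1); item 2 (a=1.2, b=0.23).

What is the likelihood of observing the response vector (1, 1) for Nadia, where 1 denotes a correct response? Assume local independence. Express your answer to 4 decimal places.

0.6532

P(θ) = 1 / (1 + exp(−a(θ − b)))
P_1 = 1/(1+e^{-3.5160}) = 0.9711
P_2 = 1/(1+e^{-0.7200}) = 0.6726
L = P_1 × P_2 = 0.9711 × 0.6726 = 0.65320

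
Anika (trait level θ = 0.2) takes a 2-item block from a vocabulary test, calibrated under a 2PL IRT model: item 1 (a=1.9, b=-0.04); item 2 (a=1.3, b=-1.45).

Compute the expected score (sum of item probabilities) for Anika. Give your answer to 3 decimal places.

1.507

P(θ) = 1 / (1 + exp(−a(θ − b)))
P_1 = 1/(1+e^{-0.4560}) = 0.6121
P_2 = 1/(1+e^{-2.1450}) = 0.8952
E[score] = 0.6121 + 0.8952 = 1.5073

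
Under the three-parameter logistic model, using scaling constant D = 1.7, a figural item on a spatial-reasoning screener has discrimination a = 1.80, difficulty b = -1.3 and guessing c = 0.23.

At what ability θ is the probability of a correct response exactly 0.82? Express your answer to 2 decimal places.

-0.91

P(θ) = c + (1 − c) · 1 / (1 + exp(−D·a(θ − b)))
Remove guessing floor: (0.82 − 0.23)/(1 − 0.23) = 0.7662
logit = ln(0.7662/0.2338) = 1.1872
θ = b + logit/(1.7·a) = -1.3 + 1.1872/3.0600 = -0.9120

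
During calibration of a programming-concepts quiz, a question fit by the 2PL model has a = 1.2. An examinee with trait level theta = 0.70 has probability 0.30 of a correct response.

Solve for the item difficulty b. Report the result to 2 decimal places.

P(theta) = 1 / (1 + exp(−a(theta − b)))
logit(0.30) = ln(0.30/0.70) = -0.8473
b = theta − logit/(a) = 0.70 − (-0.8473)/1.2000 = 1.4061

1.41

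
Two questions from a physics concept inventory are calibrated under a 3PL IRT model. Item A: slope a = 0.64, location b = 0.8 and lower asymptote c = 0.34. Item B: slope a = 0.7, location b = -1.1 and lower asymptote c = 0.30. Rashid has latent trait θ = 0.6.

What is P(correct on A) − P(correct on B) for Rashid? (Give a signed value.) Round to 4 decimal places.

P(θ) = c + (1 − c) · 1 / (1 + exp(−a(θ − b)))
P_A = 0.6489
P_B = 0.8367
P_A − P_B = -0.1878

-0.1878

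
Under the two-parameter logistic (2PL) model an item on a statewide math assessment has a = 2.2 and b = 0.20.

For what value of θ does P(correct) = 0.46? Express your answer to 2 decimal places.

0.13

P(θ) = 1 / (1 + exp(−a(θ − b)))
logit = ln(0.4600/0.5400) = -0.1603
θ = b + logit/(a) = 0.20 + (-0.1603)/2.2000 = 0.1271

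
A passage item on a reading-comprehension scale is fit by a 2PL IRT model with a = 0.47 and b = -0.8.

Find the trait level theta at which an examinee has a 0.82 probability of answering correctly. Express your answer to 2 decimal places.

P(theta) = 1 / (1 + exp(−a(theta − b)))
logit = ln(0.8200/0.1800) = 1.5163
theta = b + logit/(a) = -0.8 + 1.5163/0.4700 = 2.4263

2.43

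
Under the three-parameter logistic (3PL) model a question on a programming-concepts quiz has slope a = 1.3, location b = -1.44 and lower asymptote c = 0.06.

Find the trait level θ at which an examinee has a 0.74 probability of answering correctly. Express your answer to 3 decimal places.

-0.700

P(θ) = c + (1 − c) · 1 / (1 + exp(−a(θ − b)))
Remove guessing floor: (0.74 − 0.06)/(1 − 0.06) = 0.7234
logit = ln(0.7234/0.2766) = 0.9614
θ = b + logit/(a) = -1.44 + 0.9614/1.3000 = -0.7005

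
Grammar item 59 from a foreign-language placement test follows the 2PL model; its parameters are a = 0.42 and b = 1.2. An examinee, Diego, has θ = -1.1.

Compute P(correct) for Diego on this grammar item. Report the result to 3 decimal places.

P(θ) = 1 / (1 + exp(−a(θ − b)))
Exponent: 0.42 × (-1.1 − 1.2) = -0.9660
1/(1 + e^{0.9660}) = 0.2757

0.276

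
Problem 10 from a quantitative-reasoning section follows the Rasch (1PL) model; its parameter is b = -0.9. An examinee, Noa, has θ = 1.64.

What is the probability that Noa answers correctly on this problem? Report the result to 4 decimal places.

0.9269

P(θ) = 1 / (1 + exp(−(θ − b)))
Exponent: (1.64 − (-0.9)) = 2.5400
1/(1 + e^{-2.5400}) = 0.9269
P = 0.9269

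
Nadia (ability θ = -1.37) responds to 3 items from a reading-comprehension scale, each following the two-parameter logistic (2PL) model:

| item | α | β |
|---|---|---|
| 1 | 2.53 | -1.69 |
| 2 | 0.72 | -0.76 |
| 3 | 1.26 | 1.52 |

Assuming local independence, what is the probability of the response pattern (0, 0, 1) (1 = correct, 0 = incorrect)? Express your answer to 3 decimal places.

P(θ) = 1 / (1 + exp(−α(θ − β)))
P_1 = 1/(1+e^{-0.8096}) = 0.6920
P_2 = 1/(1+e^{0.4392}) = 0.3919
P_3 = 1/(1+e^{3.6414}) = 0.0255
L = (1−P_1) × (1−P_2) × P_3 = 0.3080 × 0.6081 × 0.0255 = 0.00478

0.005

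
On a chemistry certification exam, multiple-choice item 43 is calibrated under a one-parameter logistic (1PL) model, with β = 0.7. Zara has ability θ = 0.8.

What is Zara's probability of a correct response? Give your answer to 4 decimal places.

P(θ) = 1 / (1 + exp(−(θ − β)))
Exponent: (0.8 − 0.7) = 0.1000
1/(1 + e^{-0.1000}) = 0.5250
P = 0.5250

0.5250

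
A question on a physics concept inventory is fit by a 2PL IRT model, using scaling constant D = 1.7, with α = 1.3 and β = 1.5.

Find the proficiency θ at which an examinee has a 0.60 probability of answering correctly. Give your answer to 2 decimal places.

1.68

P(θ) = 1 / (1 + exp(−D·α(θ − β)))
logit = ln(0.6000/0.4000) = 0.4055
θ = β + logit/(1.7·α) = 1.5 + 0.4055/2.2100 = 1.6835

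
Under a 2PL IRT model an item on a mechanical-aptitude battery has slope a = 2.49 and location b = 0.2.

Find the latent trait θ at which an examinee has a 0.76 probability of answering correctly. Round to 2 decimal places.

0.66

P(θ) = 1 / (1 + exp(−a(θ − b)))
logit = ln(0.7600/0.2400) = 1.1527
θ = b + logit/(a) = 0.2 + 1.1527/2.4900 = 0.6629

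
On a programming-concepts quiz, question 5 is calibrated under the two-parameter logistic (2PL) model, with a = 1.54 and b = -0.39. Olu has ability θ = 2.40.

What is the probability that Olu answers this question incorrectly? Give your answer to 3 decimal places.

0.013

P(θ) = 1 / (1 + exp(−a(θ − b)))
Exponent: 1.54 × (2.40 − (-0.39)) = 4.2966
1/(1 + e^{-4.2966}) = 0.9866
P(incorrect) = 1 − 0.9866 = 0.0134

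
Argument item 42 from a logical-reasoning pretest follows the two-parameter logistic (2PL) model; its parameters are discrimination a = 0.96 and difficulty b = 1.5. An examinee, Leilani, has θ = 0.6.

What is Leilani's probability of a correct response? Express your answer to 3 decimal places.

P(θ) = 1 / (1 + exp(−a(θ − b)))
Exponent: 0.96 × (0.6 − 1.5) = -0.8640
1/(1 + e^{0.8640}) = 0.2965

0.297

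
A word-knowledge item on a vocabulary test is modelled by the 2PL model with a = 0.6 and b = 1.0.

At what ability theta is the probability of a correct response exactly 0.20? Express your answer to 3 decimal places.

-1.310

P(theta) = 1 / (1 + exp(−a(theta − b)))
logit = ln(0.2000/0.8000) = -1.3863
theta = b + logit/(a) = 1.0 + (-1.3863)/0.6000 = -1.3105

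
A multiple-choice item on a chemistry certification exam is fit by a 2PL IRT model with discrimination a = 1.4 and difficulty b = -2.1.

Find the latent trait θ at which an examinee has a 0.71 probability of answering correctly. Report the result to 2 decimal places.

-1.46

P(θ) = 1 / (1 + exp(−a(θ − b)))
logit = ln(0.7100/0.2900) = 0.8954
θ = b + logit/(a) = -2.1 + 0.8954/1.4000 = -1.4604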